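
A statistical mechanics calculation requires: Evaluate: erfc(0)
erfc(x)=1 - erf(x); erfc(0)=1 - erf(0)=1 - 0=1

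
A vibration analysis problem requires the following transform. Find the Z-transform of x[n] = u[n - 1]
Using the time-shift property: Z{u[n-1]}=z^(-1)*z/(z-1)
=z^(0)/(z-1)

Answer: 1/(z-1)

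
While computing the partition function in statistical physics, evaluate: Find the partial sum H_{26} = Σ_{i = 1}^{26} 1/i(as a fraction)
H_26=1 + 1/2 + 1/3 + ... + 1/26
=34395742267/8923714800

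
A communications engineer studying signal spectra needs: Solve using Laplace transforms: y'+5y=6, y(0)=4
Take L of both sides: sY(s) - 4 + 5Y(s)=6/s
Y(s)(s + 5)=6/s + 4
Y(s)=6/(s(s + 5)) + 4/(s + 5)
Partial fractions: 6/(s(s + 5))=(6/5)/s - (6/5)/(s + 5)
So Y(s)=(6/5)/s + (14/5)/(s + 5)
Inverse transform (L^(-1){1/s}=1, L^(-1){1/(s + 5)}=e^(-5t)):

Answer: y(t)=6/5 + (14/5)·e^(-5t)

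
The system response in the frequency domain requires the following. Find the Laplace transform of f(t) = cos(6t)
L{cos(wt)} = s/(s²+w²)
L{cos(6t)} = s/(s²+36)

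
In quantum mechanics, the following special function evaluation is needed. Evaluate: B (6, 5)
B(x,y) = Γ(x)Γ(y)/Γ(x+y) = (x-1)!(y-1)!/(x+y-1)!
B(6,5) = 5!·4!/10! = 1/1260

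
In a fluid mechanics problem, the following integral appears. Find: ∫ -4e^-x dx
Since d/dx[e^-x] = - e^-x, we get 4e^-x + C

Answer: 4e^-x + C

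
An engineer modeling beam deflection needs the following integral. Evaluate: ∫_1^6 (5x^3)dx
Step 1: Find antiderivative F(x)=(5/4)x^4
Step 2: F(6) - F(1)=1620 - (5/4)=6475/4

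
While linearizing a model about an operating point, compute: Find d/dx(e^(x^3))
Chain rule: d/dx[e^u] = e^u · u' where u = x^3
u' = 3x^2

Answer: 3x^2·e^(x^3)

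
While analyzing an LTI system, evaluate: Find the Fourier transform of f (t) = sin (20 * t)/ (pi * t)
sin(W * t)/(pi * t)=(W/pi) * sinc(W * t/pi) is the impulse response of the ideal low-pass filter with cutoff W (here W=20).
Its Fourier transform is a rectangular function:
F(omega)=1 for |omega| < 20, 0 otherwise

Answer: rect(omega/40) [i.e., 1 for |omega| < 20, 0 otherwise]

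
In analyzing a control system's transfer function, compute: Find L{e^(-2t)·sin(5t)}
First shifting: L{e^(at)f(t)} = F(s-a)
L{sin(5t)} = 5/(s²+25)
Shift: 5/((s+2)²+25)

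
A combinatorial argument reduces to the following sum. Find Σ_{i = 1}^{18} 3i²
= 3·n(n + 1)(2n + 1)/6 = 3·18·19·37/6 = 6327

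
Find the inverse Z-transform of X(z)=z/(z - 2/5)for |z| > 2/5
Standard pair: z/(z-a) <-> a^n * u[n] for causal signals
With a=2/5: x[n]=(2/5)^n * u[n]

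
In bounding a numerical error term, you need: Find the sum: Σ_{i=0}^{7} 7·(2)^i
Geometric series: S=a(1 - r^n)/(1 - r)
a=7, r=2, n=8
S=7(1 - 256)/-1=1785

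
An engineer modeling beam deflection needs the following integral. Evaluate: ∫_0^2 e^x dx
Antiderivative: e^x
Evaluate: (e^2-1)

Answer: e^2-1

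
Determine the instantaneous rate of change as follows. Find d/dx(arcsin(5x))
d/dx[arcsin(u)] = u'/√(1-u²), u = 5x, u' = 5

Answer: 5/√(1-25x²)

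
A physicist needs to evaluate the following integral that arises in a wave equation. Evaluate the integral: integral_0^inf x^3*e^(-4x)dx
This is a Gamma integral. Substitute u = 4x (du = 4 dx):
integral_0^inf x^3 * e^(-4x) dx = (1/4^4) integral_0^inf u^3 * e^(-u) du
= Gamma(4)/4^4 = 3!/4^4 = 6/256

Answer: 3/128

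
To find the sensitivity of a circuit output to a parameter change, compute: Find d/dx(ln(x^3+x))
Chain rule: d/dx[ln(u)] = u'/u where u = x^3+x
u' = 3x^2+1

Answer: (3x^2+1)/(x^3+x)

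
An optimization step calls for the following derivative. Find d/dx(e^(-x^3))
Chain rule: d/dx[e^u] = e^u · u' where u = -x^3
u' = -3x^2

Answer: -3x^2·e^(-x^3)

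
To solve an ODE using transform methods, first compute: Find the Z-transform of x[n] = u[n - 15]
Using the time-shift property: Z{u[n-15]} = z^(-15)*z/(z-1)
= z^(-14)/(z-1)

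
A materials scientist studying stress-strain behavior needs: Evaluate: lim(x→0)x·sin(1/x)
Squeeze theorem: -|x| ≤ x·sin(1/x) ≤ |x|
Since x → 0 as x → 0, by squeeze theorem the limit is 0

Answer: 0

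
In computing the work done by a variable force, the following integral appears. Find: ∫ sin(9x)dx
Using substitution u=9x: ∫ sin(u) du/9=-cos(u)/9+C

Answer: (-1/9)cos(9x)+C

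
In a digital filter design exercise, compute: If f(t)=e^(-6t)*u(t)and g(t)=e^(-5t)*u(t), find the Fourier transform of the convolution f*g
By the convolution theorem: F{f*g} = F(omega)*G(omega)
F(omega) = 1/(6+j*omega), G(omega) = 1/(5+j*omega)
F{f*g} = 1/((6+j*omega)(5+j*omega))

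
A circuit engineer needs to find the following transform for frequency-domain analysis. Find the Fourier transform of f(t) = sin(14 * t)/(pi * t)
sin(W * t)/(pi * t)=(W/pi) * sinc(W * t/pi) is the impulse response of the ideal low-pass filter with cutoff W (here W=14).
Its Fourier transform is a rectangular function:
F(omega)=1 for |omega| < 14, 0 otherwise

Answer: rect(omega/28) [i.e., 1 for |omega| < 14, 0 otherwise]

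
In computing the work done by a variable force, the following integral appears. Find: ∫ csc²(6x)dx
Since d/dx[-cot(6x)] = 6csc²(6x), integral = -cot(6x)/6+C

Answer: (-1/6)cot(6x)+C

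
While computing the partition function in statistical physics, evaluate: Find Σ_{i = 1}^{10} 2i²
= 2·n(n + 1)(2n + 1)/6 = 2·10·11·21/6 = 770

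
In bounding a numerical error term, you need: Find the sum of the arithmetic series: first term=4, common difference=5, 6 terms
Last term: a_n=4+(6-1)·5=29
Sum=n(a_1+a_n)/2=6(4+29)/2=99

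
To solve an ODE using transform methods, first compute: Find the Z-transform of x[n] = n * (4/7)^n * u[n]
Using the property Z{n * a^n * u[n]}=az/(z-a)^2
With a=4/7: X(z)=(4/7)z/(z - 4/7)^2, |z| > 4/7

Answer: (4/7)z/(z - 4/7)^2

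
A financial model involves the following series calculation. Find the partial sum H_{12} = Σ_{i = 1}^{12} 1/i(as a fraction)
H_12=1 + 1/2 + 1/3 + ... + 1/12
=86021/27720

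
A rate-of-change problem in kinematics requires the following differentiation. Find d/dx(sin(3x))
Chain rule: d/dx[sin(u)]=cos(u)·u' where u=3x
u'=3

Answer: 3·cos(3x)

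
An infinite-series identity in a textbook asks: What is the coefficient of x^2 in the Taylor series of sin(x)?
sin(x) has only odd powers. Coefficient of x^2 = 0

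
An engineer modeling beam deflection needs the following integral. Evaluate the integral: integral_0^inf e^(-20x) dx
integral_0^inf e^(-20x) dx = [-1/20 * e^(-20x)]_0^inf
= 0 - (-1/20) = 1/20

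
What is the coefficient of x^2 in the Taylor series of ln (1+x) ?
ln(1 + x) = Σ (-1)^(n + 1) x^n/n
Coefficient of x^2 = (-1)^3/2 = -1/2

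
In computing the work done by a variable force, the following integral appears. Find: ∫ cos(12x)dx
Using substitution u=12x: ∫ cos(u) du/12=sin(u)/12 + C

Answer: (1/12)sin(12x) + C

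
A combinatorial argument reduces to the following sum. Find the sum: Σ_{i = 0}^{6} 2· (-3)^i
Geometric series: S = a(1 - r^n)/(1 - r)
a = 2, r = -3, n = 7
S = 2(1+2187)/4 = 1094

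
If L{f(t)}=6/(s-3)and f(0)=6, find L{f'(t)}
L{f'(t)}=s·F(s) - f(0)=6s/(s-3) - 6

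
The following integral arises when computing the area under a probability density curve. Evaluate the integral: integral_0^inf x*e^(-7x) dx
This is a Gamma integral. Substitute u=7x (du=7 dx):
integral_0^inf x * e^(-7x) dx=(1/7^2) integral_0^inf u^1 * e^(-u) du
=Gamma(2)/7^2=1!/7^2=1/49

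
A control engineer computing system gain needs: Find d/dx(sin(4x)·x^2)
Product rule: (fg)'=f'g+fg'
f=sin(4x), f'=4·cos(4x)
g=x^2, g'=2x

Answer: 4·cos(4x)·x^2+2·sin(4x)·x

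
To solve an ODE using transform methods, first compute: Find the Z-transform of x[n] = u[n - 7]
Using the time-shift property: Z{u[n-7]} = z^(-7)*z/(z-1)
= z^(-6)/(z-1)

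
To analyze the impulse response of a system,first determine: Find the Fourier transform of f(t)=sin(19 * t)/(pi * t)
sin(W*t)/(pi*t) = (W/pi)*sinc(W*t/pi) is the impulse response of the ideal low-pass filter with cutoff W (here W = 19).
Its Fourier transform is a rectangular function:
F(omega) = 1 for |omega| < 19, 0 otherwise

Answer: rect(omega/38) [i.e., 1 for |omega| < 19, 0 otherwise]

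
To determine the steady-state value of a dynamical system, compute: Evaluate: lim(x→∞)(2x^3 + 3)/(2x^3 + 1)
Divide numerator and denominator by x^3:
lim (2 + 3/x^3)/(2 + 1/x^3)=1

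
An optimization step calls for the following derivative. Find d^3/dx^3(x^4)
Apply power rule 3 times:
d^1: 4x^3
d^2: 12x^2
d^3: 24x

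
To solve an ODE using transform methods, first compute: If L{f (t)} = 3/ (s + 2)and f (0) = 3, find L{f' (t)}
L{f'(t)}=s·F(s) - f(0)=3s/(s + 2) - 3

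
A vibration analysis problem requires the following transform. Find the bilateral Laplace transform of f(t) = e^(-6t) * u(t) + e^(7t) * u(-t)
For e^(-6t)*u(t): L = 1/(s + 6), Re(s) > -6
For e^(7t)*u(-t): L = -1/(s-7), Re(s) < 7
Combined: F(s) = 1/(s + 6) - 1/(s-7), -6 < Re(s) < 7

Answer: 1/(s + 6) - 1/(s-7), ROC: -6 < Re(s) < 7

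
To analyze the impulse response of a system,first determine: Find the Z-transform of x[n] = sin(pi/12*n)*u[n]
Z{sin(w0*n)*u[n]}=z*sin(w0)/(z^2-2z*cos(w0)+1)
With w0=pi/12: X(z)=z*sin(pi/12)/(z^2-2z*cos(pi/12)+1)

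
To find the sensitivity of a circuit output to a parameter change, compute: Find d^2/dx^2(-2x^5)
Apply power rule 2 times:
d^1: -10x^4
d^2: -40x^3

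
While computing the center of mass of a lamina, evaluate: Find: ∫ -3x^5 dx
Using power rule: ∫ -3x^5 dx=-3/6 x^6+C=(-1/2)x^6+C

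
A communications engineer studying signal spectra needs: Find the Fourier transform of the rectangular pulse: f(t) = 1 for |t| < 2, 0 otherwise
F(omega) = integral from -2 to 2 of e^(-j * omega * t) dt
= 2 * sin(2 * omega)/omega = 4 * sinc(2 * omega/pi)

Answer: 2 * sin(2 * omega)/omega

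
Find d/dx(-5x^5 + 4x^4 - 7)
Power rule: d/dx(ax^n)=n·a·x^(n-1)
Term by term: -25·x^4+16·x^3

Answer: -25x^4+16x^3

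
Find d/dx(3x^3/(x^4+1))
Quotient rule: (f/g)' = (f'g - fg')/g²
f = 3x^3, f' = 9x^2
g = x^4+1, g' = 4x^3

Answer: (9x^2·(x^4+1)-12x^6)/(x^4+1)²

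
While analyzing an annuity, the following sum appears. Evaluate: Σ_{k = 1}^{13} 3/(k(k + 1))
Partial fractions: 3/(k(k + 1))=3/k - 3/(k + 1)
Telescoping sum: 3(1 - 1/14)=3·13/14

Answer: 39/14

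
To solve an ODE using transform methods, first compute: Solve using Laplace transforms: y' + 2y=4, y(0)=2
Take L of both sides: sY(s)-2+2Y(s) = 4/s
Y(s)(s+2) = 4/s+2
Y(s) = 4/(s(s+2))+2/(s+2)
Partial fractions: 4/(s(s+2)) = 2/s - 2/(s+2)
So Y(s) = 2/s
Inverse transform (L^(-1){1/s} = 1, L^(-1){1/(s+2)} = e^(-2t)):

Answer: y(t) = 2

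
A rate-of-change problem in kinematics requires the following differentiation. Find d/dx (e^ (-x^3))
Chain rule: d/dx[e^u] = e^u · u' where u = -x^3
u' = -3x^2

Answer: -3x^2·e^(-x^3)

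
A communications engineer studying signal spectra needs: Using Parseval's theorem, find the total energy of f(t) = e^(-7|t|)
Parseval's theorem: E = integral |f(t)|^2 dt = (1/2pi) integral |F(omega)|^2 domega
E = integral_{-inf}^{inf} e^(-14|t|) dt = 2 * integral_0^inf e^(-14t) dt = 2/(2 * 7) = 1/7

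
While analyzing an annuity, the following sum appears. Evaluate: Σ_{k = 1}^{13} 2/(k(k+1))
Partial fractions: 2/(k(k + 1))=2/k - 2/(k + 1)
Telescoping sum: 2(1 - 1/14)=2·13/14

Answer: 13/7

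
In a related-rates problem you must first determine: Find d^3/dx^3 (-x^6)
Apply power rule 3 times:
d^1: -6x^5
d^2: -30x^4
d^3: -120x^3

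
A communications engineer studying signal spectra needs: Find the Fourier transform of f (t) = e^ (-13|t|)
Using the standard pair: F{e^(-a|t|)}=2a/(a^2+omega^2)
With a=13: F(omega)=26/(169+omega^2)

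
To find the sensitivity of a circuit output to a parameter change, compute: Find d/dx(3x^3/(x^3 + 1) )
Quotient rule: (f/g)'=(f'g - fg')/g²
f=3x^3, f'=9x^2
g=x^3 + 1, g'=3x^2

Answer: (9x^2·(x^3 + 1) - 9x^5)/(x^3 + 1)²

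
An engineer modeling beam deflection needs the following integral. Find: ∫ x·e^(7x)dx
Integration by parts: u = x, dv = e^(7x) dx
du = dx, v = e^(7x)/7
= x·e^(7x)/7 - ∫ e^(7x)/7 dx
= x·e^(7x)/7 - e^(7x)/49 + C

Answer: e^(7x)(x/7 - 1/49) + C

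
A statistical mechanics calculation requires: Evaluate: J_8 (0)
J_n(0) = 0 for all n > 0 (Bessel function of first kind)
J_8(0) = 0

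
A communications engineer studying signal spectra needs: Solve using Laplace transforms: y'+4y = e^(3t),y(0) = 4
Take L: sY - 4 + 4Y = 1/(s-3)
Y(s + 4) = 1/(s-3) + 4
Y = 1/((s-3)(s + 4)) + 4/(s + 4)
Partial fractions: 1/((s-3)(s + 4)) = (1/7)/(s-3) - (1/7)/(s + 4)
So Y = (1/7)/(s-3) + (27/7)/(s + 4)
Inverse Laplace transform (L^(-1){1/(s-3)} = e^(3t), L^(-1){1/(s + 4)} = e^(-4t)):

Answer: y(t) = (1/7)·e^(3t) + (27/7)·e^(-4t)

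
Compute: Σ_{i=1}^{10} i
Using formula: Σ i^1 = n(n + 1)/2 = 10·11/2 = 55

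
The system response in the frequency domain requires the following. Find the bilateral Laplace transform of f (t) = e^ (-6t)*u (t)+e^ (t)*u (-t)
For e^(-6t)*u(t): L=1/(s+6), Re(s) > -6
For e^(t)*u(-t): L=-1/(s-1), Re(s) < 1
Combined: F(s)=1/(s+6)-1/(s-1), -6 < Re(s) < 1

Answer: 1/(s+6)-1/(s-1), ROC: -6 < Re(s) < 1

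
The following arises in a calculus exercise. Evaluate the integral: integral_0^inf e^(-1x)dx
integral_0^inf e^(-1x) dx = [-1/1*e^(-1x)]_0^inf
= 0 - (-1/1) = 1/1

Answer: 1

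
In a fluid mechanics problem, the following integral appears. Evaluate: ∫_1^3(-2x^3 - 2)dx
Step 1: Find antiderivative F(x)=(-1/2)x^4 - 2x
Step 2: F(3) - F(1)=-93/2 - (-5/2)=-44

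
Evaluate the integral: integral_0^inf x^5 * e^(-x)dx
This is a Gamma integral. Substitute u=1x:
integral_0^inf x^5 * e^(-x) dx=(1/1^6) integral_0^inf u^5 * e^(-u) du
=Gamma(6)/1^6=5!/1^6=120/1

Answer: 120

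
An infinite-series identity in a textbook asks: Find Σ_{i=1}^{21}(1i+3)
=1·Σ i + 3·21=1·231 + 63=294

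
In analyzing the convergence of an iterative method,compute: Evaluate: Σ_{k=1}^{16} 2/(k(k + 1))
Partial fractions: 2/(k(k + 1)) = 2/k - 2/(k + 1)
Telescoping sum: 2(1 - 1/17) = 2·16/17

Answer: 32/17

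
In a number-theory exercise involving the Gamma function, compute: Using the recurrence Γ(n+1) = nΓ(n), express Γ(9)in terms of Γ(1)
Γ(9)=8Γ(8)=8·7Γ(7)=...=8!·Γ(1)=40320·Γ(1)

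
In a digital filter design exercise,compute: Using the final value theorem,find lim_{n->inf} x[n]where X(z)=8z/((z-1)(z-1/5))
Final value theorem: lim x[n]=lim_{z->1} (z-1) * X(z)
(z-1) * X(z)=8z/(z-1/5)
As z->1: 8/(1 - 1/5)=8/(4/5)=10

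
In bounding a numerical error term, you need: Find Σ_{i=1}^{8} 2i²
= 2·n(n+1)(2n+1)/6 = 2·8·9·17/6 = 408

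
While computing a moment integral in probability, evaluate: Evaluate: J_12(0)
J_n(0) = 0 for all n > 0 (Bessel function of first kind)
J_12(0) = 0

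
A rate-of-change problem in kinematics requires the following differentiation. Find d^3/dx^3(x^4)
Apply power rule 3 times:
d^1: 4x^3
d^2: 12x^2
d^3: 24x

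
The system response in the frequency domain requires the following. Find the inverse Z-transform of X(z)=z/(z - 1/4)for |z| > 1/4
Standard pair: z/(z-a) <-> a^n*u[n] for causal signals
With a = 1/4: x[n] = (1/4)^n*u[n]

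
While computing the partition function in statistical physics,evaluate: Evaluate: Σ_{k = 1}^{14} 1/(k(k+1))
Partial fractions: 1/(k(k+1)) = 1/k - 1/(k+1)
Telescoping sum: 1(1-1/15) = 1·14/15

Answer: 14/15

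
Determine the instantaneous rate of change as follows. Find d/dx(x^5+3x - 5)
Power rule: d/dx(ax^n)=n·a·x^(n-1)
Term by term: 5·x^4+3

Answer: 5x^4+3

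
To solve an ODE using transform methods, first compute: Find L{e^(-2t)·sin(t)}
First shifting: L{e^(at)f(t)}=F(s-a)
L{sin(t)}=1/(s²+1)
Shift: 1/((s+2)²+1)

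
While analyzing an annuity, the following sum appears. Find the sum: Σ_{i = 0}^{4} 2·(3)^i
Geometric series: S=a(1 - r^n)/(1 - r)
a=2, r=3, n=5
S=2(1 - 243)/-2=242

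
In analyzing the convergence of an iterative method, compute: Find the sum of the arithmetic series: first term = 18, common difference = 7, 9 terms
Last term: a_n = 18 + (9 - 1)·7 = 74
Sum = n(a_1 + a_n)/2 = 9(18 + 74)/2 = 414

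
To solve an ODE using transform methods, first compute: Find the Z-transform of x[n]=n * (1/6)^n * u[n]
Using the property Z{n * a^n * u[n]}=az/(z-a)^2
With a=1/6: X(z)=(1/6)z/(z - 1/6)^2, |z| > 1/6

Answer: (1/6)z/(z - 1/6)^2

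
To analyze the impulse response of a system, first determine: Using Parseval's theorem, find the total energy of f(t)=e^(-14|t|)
Parseval's theorem: E = integral |f(t)|^2 dt = (1/2pi) integral |F(omega)|^2 domega
E = integral_{-inf}^{inf} e^(-28|t|) dt = 2*integral_0^inf e^(-28t) dt = 2/(2*14) = 1/14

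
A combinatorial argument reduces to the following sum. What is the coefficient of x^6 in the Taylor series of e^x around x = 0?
Taylor series of e^x=Σ x^n/n!
Coefficient of x^6=1/6!=1/720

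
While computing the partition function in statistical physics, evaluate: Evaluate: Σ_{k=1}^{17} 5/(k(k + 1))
Partial fractions: 5/(k(k + 1)) = 5/k - 5/(k + 1)
Telescoping sum: 5(1 - 1/18) = 5·17/18

Answer: 85/18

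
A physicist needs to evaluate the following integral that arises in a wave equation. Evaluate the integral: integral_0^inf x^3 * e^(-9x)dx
This is a Gamma integral. Substitute u = 9x (du = 9 dx):
integral_0^inf x^3*e^(-9x) dx = (1/9^4) integral_0^inf u^3*e^(-u) du
= Gamma(4)/9^4 = 3!/9^4 = 6/6561

Answer: 2/2187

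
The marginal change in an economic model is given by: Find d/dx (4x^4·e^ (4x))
Product rule: (fg)'=f'g + fg'
f=4x^4, f'=16x^3
g=e^(4x), g'=4·e^(4x)

Answer: 16x^3·e^(4x) + 16x^4·e^(4x)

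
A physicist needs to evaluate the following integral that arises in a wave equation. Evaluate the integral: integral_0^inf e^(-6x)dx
integral_0^inf e^(-6x) dx=[-1/6*e^(-6x)]_0^inf
=0 - (-1/6)=1/6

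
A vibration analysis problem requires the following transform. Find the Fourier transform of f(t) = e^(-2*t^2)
The Fourier transform of a Gaussian e^(-a * t^2) is sqrt(pi/a) * e^(-omega^2/(4a)).
With a = 2: F(omega) = sqrt(pi/2) * e^(-omega^2/8)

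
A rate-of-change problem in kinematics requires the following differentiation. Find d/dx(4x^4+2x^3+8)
Power rule: d/dx(ax^n)=n·a·x^(n-1)
Term by term: 16·x^3 + 6·x^2

Answer: 16x^3 + 6x^2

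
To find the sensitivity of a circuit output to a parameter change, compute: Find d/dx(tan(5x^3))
Chain rule: d/dx[tan(u)]=sec²(u)·u' where u=5x^3
u'=15x^2

Answer: 15x^2·sec²(5x^3)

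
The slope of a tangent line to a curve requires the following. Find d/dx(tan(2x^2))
Chain rule: d/dx[tan(u)]=sec²(u)·u' where u=2x^2
u'=4x

Answer: 4x·sec²(2x^2)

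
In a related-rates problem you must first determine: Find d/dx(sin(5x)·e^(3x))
Product rule: (fg)'=f'g+fg'
f=sin(5x), f'=5·cos(5x)
g=e^(3x), g'=3·e^(3x)

Answer: 5·cos(5x)·e^(3x)+3·sin(5x)·e^(3x)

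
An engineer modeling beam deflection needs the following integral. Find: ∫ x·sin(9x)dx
By parts: u = x, dv = sin(9x) dx
du = dx, v = -cos(9x)/9
= -x·cos(9x)/9+sin(9x)/9²+C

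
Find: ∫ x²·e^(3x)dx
Integration by parts twice:
First: u = x², dv = e^(3x) dx => x²e^(3x)/3 - (2/3)∫ xe^(3x) dx
Second (∫ xe^(3x) dx): xe^(3x)/3 - e^(3x)/9
Combining: e^(3x)(x²/3 - 2x/9 + 2/27) + C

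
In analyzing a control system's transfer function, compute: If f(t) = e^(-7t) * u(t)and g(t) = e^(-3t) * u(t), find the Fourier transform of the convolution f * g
By the convolution theorem: F{f * g}=F(omega) * G(omega)
F(omega)=1/(7 + j * omega), G(omega)=1/(3 + j * omega)
F{f * g}=1/((7 + j * omega)(3 + j * omega))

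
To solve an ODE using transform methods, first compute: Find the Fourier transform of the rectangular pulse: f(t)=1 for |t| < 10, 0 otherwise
F(omega)=integral from -10 to 10 of e^(-j*omega*t) dt
=2*sin(10*omega)/omega=20*sinc(10*omega/pi)

Answer: 2*sin(10*omega)/omega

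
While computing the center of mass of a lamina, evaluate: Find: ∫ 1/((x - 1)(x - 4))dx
Partial fractions: 1/((x-1)(x-4)) = A/(x-1)+B/(x-4)
A = -1/3, B = 1/3
∫ [-1/3· 1/(x-1)+1/3· 1/(x-4)] dx
= (1/3)[ln|x-4| - ln|x-1|]+C

Answer: (1/3)·ln|(x-4)/(x-1)|+C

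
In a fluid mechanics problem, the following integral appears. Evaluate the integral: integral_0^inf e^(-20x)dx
integral_0^inf e^(-20x) dx = [-1/20 * e^(-20x)]_0^inf
= 0 - (-1/20) = 1/20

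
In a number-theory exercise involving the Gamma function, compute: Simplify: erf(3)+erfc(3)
By definition erfc(x)=1 - erf(x)
erf(3)+erfc(3)=erf(3)+1 - erf(3)=1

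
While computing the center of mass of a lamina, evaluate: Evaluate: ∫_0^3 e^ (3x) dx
Antiderivative: (1/3)e^(3x)
Evaluate: (1/3)(e^9-1)

Answer: (e^9-1)/3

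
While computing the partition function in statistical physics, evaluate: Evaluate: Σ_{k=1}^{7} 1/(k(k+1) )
Partial fractions: 1/(k(k+1)) = 1/k - 1/(k+1)
Telescoping sum: 1(1-1/8) = 1·7/8

Answer: 7/8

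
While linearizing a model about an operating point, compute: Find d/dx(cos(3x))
Chain rule: d/dx[cos(u)] = -sin(u)·u' where u = 3x
u' = 3

Answer: -3·sin(3x)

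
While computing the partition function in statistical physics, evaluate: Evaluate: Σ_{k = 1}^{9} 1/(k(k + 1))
Partial fractions: 1/(k(k + 1)) = 1/k - 1/(k + 1)
Telescoping sum: 1(1 - 1/10) = 1·9/10

Answer: 9/10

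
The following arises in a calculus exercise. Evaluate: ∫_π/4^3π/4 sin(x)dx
Antiderivative: -cos(x)
Evaluate at bounds: [-cos(1·3π/4)/1] - [-cos(1·π/4)/1]
=(-(-√2/2) + (√2/2))/1=√2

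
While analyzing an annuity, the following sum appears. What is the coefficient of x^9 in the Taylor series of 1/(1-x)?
1/(1-x) = Σ x^n for |x|<1
All coefficients are 1

Answer: 1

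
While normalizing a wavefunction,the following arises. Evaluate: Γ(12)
Γ(n) = (n-1)! for positive integers
Γ(12) = 11! = 39916800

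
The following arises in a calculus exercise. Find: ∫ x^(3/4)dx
Power rule: ∫ x^(3/4) dx=x^(7/4)/(7/4)+C

Answer: (4/7)·x^(7/4)+C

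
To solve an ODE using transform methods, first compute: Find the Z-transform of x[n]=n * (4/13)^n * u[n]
Using the property Z{n * a^n * u[n]}=az/(z-a)^2
With a=4/13: X(z)=(4/13)z/(z - 4/13)^2, |z| > 4/13

Answer: (4/13)z/(z - 4/13)^2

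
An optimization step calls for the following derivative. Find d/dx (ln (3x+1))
Chain rule: d/dx[ln(u)] = u'/u where u = 3x + 1
u' = 3

Answer: (3)/(3x + 1)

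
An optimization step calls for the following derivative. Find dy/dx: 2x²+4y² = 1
Differentiate: 4x+8y·(dy/dx)=0
dy/dx=-4x/(8y)=-(1/2)·(x/y)

Answer: dy/dx=-(1/2)·(x/y)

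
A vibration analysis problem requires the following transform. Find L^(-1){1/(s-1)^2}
L^(-1){1/(s-a)^n}=t^(n-1)·e^(at)/(n-1)!
Here a=1, n=2: t^1·e^(t)/1

Answer: t·e^(t)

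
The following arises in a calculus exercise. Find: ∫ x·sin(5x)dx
By parts: u = x, dv = sin(5x) dx
du = dx, v = -cos(5x)/5
= -x·cos(5x)/5+sin(5x)/5²+C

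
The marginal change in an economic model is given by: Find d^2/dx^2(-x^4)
Apply power rule 2 times:
d^1: -4x^3
d^2: -12x^2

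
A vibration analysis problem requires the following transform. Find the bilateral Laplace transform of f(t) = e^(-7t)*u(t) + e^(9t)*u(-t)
For e^(-7t)*u(t): L=1/(s+7), Re(s) > -7
For e^(9t)*u(-t): L=-1/(s-9), Re(s) < 9
Combined: F(s)=1/(s+7)-1/(s-9), -7 < Re(s) < 9

Answer: 1/(s+7)-1/(s-9), ROC: -7 < Re(s) < 9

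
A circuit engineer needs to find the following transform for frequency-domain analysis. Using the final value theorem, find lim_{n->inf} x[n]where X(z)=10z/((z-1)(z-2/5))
Final value theorem: lim x[n] = lim_{z->1} (z-1) * X(z)
(z-1) * X(z) = 10z/(z-2/5)
As z->1: 10/(1-2/5) = 10/(3/5) = 50/3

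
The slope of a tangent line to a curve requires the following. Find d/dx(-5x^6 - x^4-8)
Power rule: d/dx(ax^n) = n·a·x^(n-1)
Term by term: -30·x^5 - 4·x^3

Answer: -30x^5 - 4x^3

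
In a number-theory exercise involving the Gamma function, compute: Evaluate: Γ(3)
Γ(n)=(n-1)! for positive integers
Γ(3)=2!=2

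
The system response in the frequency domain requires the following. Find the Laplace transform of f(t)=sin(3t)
L{sin(wt)} = w/(s² + w²)
L{sin(3t)} = 3/(s² + 9)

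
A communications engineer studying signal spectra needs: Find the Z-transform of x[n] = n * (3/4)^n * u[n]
Using the property Z{n*a^n*u[n]} = az/(z-a)^2
With a = 3/4: X(z) = (3/4)z/(z - 3/4)^2, |z| > 3/4

Answer: (3/4)z/(z - 3/4)^2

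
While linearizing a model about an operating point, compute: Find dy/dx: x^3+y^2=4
Differentiate: 3x^2+2y·(dy/dx) = 0
dy/dx = -3x^2/(2y)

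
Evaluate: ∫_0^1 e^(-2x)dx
Antiderivative: (1/(-2))e^(-2x)
Evaluate: (1/(-2))(e^-2 - 1)

Answer: (e^-2 - 1)/(-2)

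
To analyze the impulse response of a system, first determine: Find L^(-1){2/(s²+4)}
L^(-1){w/(s² + w²)} = sin(wt)
Here w = 2

Answer: sin(2t)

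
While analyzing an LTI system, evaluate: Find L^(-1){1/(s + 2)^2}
L^(-1){1/(s-a)^n}=t^(n-1)·e^(at)/(n-1)!
Here a=-2, n=2: t^1·e^(-2t)/1

Answer: t·e^(-2t)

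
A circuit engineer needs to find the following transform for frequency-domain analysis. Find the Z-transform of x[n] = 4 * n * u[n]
Z{n*u[n]}=z/(z-1)^2
By linearity: Z{4*n*u[n]}=4z/(z-1)^2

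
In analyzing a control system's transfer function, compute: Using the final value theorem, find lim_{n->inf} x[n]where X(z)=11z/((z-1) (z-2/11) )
Final value theorem: lim x[n]=lim_{z->1} (z-1)*X(z)
(z-1)*X(z)=11z/(z-2/11)
As z->1: 11/(1-2/11)=11/(9/11)=121/9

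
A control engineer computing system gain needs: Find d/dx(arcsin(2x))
d/dx[arcsin(u)]=u'/√(1-u²), u=2x, u'=2

Answer: 2/√(1-4x²)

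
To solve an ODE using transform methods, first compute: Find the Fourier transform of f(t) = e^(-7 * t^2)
The Fourier transform of a Gaussian e^(-a*t^2) is sqrt(pi/a)*e^(-omega^2/(4a)).
With a = 7: F(omega) = sqrt(pi/7)*e^(-omega^2/28)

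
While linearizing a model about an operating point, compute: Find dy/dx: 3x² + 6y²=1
Differentiate: 6x + 12y·(dy/dx) = 0
dy/dx = -6x/(12y) = -(1/2)·(x/y)

Answer: dy/dx = -(1/2)·(x/y)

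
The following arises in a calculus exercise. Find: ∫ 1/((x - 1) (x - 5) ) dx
Partial fractions: 1/((x-1)(x-5))=A/(x-1) + B/(x-5)
A=-1/4, B=1/4
∫ [-1/4· 1/(x-1) + 1/4· 1/(x-5)] dx
=(1/4)[ln|x-5| - ln|x-1|] + C

Answer: (1/4)·ln|(x-5)/(x-1)| + C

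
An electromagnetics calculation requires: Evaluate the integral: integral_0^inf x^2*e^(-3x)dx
This is a Gamma integral. Substitute u = 3x (du = 3 dx):
integral_0^inf x^2*e^(-3x) dx = (1/3^3) integral_0^inf u^2*e^(-u) du
= Gamma(3)/3^3 = 2!/3^3 = 2/27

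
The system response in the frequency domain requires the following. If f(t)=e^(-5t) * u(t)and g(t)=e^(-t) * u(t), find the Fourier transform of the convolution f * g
By the convolution theorem: F{f * g} = F(omega) * G(omega)
F(omega) = 1/(5+j * omega), G(omega) = 1/(1+j * omega)
F{f * g} = 1/((5+j * omega)(1+j * omega))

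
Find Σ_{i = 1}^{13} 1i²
=1·n(n+1)(2n+1)/6=1·13·14·27/6=819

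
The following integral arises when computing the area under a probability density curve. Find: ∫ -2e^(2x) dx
Since d/dx[e^(2x)]=2e^(2x), we get -1 e^(2x) + C

Answer: -e^(2x) + C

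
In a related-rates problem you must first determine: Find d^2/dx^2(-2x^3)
Apply power rule 2 times:
d^1: -6x^2
d^2: -12x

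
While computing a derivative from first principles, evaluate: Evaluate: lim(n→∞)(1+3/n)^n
This is the definition of e^3: lim(1 + 3/n)^n = e^3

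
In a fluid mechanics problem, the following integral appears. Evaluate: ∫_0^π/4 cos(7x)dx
Antiderivative: sin(7x)/7
Evaluate at bounds: [sin(7·π/4)/7] - [sin(7·0)/7]
=((-√2/2) - (0))/7=-√2/14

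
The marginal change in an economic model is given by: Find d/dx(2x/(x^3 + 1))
Quotient rule: (f/g)' = (f'g - fg')/g²
f = 2x, f' = 2
g = x^3 + 1, g' = 3x^2

Answer: (2·(x^3 + 1) - 6x^3)/(x^3 + 1)²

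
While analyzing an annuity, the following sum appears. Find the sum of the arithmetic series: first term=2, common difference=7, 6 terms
Last term: a_n = 2 + (6 - 1)·7 = 37
Sum = n(a_1 + a_n)/2 = 6(2 + 37)/2 = 117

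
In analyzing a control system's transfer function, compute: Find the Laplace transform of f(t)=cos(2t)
L{cos(wt)} = s/(s² + w²)
L{cos(2t)} = s/(s² + 4)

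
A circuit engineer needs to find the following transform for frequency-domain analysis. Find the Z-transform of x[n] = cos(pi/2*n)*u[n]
Z{cos(w0 * n) * u[n]} = z(z - cos(w0))/(z^2 - 2z * cos(w0) + 1)
With w0 = pi/2: X(z) = z(z - cos(pi/2))/(z^2 - 2z * cos(pi/2) + 1)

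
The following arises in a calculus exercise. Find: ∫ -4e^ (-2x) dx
Since d/dx[e^(-2x)]=-2e^(-2x), we get 2 e^(-2x)+C

Answer: 2e^(-2x)+C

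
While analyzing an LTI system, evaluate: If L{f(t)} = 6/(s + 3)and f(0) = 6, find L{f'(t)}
L{f'(t)} = s·F(s) - f(0) = 6s/(s+3)-6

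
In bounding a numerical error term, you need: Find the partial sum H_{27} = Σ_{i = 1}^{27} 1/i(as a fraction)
H_27=1 + 1/2 + 1/3 + ... + 1/27
=312536252003/80313433200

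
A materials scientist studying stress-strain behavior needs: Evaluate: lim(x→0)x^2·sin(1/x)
Squeeze theorem: -|x^2| ≤ x^2·sin(1/x) ≤ |x^2|
Since x^2 → 0 as x → 0, by squeeze theorem the limit is 0

Answer: 0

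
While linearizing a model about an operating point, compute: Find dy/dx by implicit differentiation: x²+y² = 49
Differentiate both sides: 2x + 2y·(dy/dx) = 0
Solve: dy/dx = -2x/(2y) = -x/y

Answer: dy/dx = -x/y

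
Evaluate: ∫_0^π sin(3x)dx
Antiderivative: -cos(3x)/3
Evaluate at bounds: [-cos(3·π)/3] - [-cos(3·0)/3]
= (-(-1) + (1))/3 = 2/3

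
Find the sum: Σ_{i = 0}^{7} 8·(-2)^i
Geometric series: S=a(1 - r^n)/(1 - r)
a=8, r=-2, n=8
S=8(1-256)/3=-680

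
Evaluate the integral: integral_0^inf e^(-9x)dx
integral_0^inf e^(-9x) dx = [-1/9*e^(-9x)]_0^inf
= 0 - (-1/9) = 1/9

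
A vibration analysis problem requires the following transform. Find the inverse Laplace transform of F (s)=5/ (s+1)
L^(-1){5/(s-a)}=c·e^(at)
Here a=-1, c=5

Answer: 5e^(-t)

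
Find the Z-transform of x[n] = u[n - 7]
Using the time-shift property: Z{u[n-7]} = z^(-7)*z/(z-1)
= z^(-6)/(z-1)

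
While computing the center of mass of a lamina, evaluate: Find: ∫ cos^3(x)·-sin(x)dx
Let u=cos(x), du=-sin(x) dx
∫ u^3 du=u^4/4 + C

Answer: cos^4(x)/4 + C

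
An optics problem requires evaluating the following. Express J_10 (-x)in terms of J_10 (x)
For integer n: J_n(-x) = (-1)^n J_n(x)
With n = 10: J_10(-x) = (-1)^10 J_10(x) = J_10(x)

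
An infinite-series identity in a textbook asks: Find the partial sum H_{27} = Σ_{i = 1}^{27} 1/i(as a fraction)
H_27=1+1/2+1/3+...+1/27
=312536252003/80313433200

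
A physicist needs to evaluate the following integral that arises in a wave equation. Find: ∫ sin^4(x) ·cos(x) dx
Let u=sin(x), du=cos(x) dx
∫ u^4 du=u^5/5+C

Answer: sin^5(x)/5+C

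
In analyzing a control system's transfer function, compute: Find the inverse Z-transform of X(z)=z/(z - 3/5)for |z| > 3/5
Standard pair: z/(z-a) <-> a^n*u[n] for causal signals
With a = 3/5: x[n] = (3/5)^n*u[n]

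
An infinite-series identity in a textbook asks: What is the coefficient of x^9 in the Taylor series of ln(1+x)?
ln(1 + x) = Σ (-1)^(n + 1) x^n/n
Coefficient of x^9 = (-1)^10/9 = 1/9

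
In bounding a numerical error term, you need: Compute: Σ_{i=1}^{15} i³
Using formula: Σ i^3=[n(n + 1)/2]²=[15·16/2]²=14400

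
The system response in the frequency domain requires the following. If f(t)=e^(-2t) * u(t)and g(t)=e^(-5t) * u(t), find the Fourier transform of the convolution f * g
By the convolution theorem: F{f*g} = F(omega)*G(omega)
F(omega) = 1/(2+j*omega), G(omega) = 1/(5+j*omega)
F{f*g} = 1/((2+j*omega)(5+j*omega))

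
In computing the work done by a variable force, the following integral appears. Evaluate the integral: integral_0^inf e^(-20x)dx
integral_0^inf e^(-20x) dx = [-1/20 * e^(-20x)]_0^inf
= 0 - (-1/20) = 1/20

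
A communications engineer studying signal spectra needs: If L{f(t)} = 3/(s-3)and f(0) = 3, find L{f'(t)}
L{f'(t)}=s·F(s) - f(0)=3s/(s-3) - 3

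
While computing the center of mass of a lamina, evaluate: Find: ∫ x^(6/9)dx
Power rule: ∫ x^(2/3) dx=x^(5/3)/(5/3)+C

Answer: (3/5)·x^(5/3)+C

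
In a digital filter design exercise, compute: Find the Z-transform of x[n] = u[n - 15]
Using the time-shift property: Z{u[n-15]} = z^(-15)*z/(z-1)
= z^(-14)/(z-1)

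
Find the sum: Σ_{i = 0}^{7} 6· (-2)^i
Geometric series: S = a(1 - r^n)/(1 - r)
a = 6, r = -2, n = 8
S = 6(1-256)/3 = -510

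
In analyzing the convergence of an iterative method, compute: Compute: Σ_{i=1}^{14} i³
Using formula: Σ i^3=[n(n + 1)/2]²=[14·15/2]²=11025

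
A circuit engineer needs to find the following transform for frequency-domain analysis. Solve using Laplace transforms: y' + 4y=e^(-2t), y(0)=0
Take L: sY - 0+4Y=1/(s+2)
Y(s+4)=1/(s+2)+0
Y=1/((s+2)(s+4))+0/(s+4)
Partial fractions: 1/((s+2)(s+4))=(1/2)/(s+2) - (1/2)/(s+4)
So Y=(1/2)/(s+2) - (1/2)/(s+4)
Inverse Laplace transform (L^(-1){1/(s+2)}=e^(-2t), L^(-1){1/(s+4)}=e^(-4t)):

Answer: y(t)=(1/2)·e^(-2t) - (1/2)·e^(-4t)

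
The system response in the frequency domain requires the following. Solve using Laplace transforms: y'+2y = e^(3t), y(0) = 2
Take L: sY - 2 + 2Y=1/(s-3)
Y(s + 2)=1/(s-3) + 2
Y=1/((s-3)(s + 2)) + 2/(s + 2)
Partial fractions: 1/((s-3)(s + 2))=(1/5)/(s-3) - (1/5)/(s + 2)
So Y=(1/5)/(s-3) + (9/5)/(s + 2)
Inverse Laplace transform (L^(-1){1/(s-3)}=e^(3t), L^(-1){1/(s + 2)}=e^(-2t)):

Answer: y(t)=(1/5)·e^(3t) + (9/5)·e^(-2t)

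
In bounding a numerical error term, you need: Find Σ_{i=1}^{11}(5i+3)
=5·Σ i+3·11=5·66+33=363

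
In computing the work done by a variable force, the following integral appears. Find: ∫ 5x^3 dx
Using power rule: ∫ 5x^3 dx=5/4 x^4 + C=(5/4)x^4 + C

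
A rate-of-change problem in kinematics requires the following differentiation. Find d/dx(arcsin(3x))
d/dx[arcsin(u)] = u'/√(1-u²), u = 3x, u' = 3

Answer: 3/√(1-9x²)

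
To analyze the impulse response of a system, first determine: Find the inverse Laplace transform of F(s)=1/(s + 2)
L^(-1){1/(s-a)} = c·e^(at)
Here a = -2, c = 1

Answer: e^(-2t)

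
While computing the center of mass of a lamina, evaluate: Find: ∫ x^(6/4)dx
Power rule: ∫ x^(3/2) dx = x^(5/2)/(5/2) + C

Answer: (2/5)·x^(5/2) + C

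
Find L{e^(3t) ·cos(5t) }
First shifting: L{e^(at)f(t)}=F(s-a)
L{cos(5t)}=s/(s² + 25)
Shift: (s-3)/((s-3)² + 25)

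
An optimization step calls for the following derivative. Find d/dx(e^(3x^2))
Chain rule: d/dx[e^u] = e^u · u' where u = 3x^2
u' = 6x

Answer: 6x·e^(3x^2)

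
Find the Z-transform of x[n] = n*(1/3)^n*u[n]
Using the property Z{n * a^n * u[n]} = az/(z-a)^2
With a = 1/3: X(z) = (1/3)z/(z - 1/3)^2, |z| > 1/3

Answer: (1/3)z/(z - 1/3)^2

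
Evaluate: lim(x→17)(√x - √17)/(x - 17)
Multiply by conjugate (√x+√17)/(√x+√17):
=(x - 17)/((x - 17)(√x+√17))=1/(√x+√17)
As x → 17: 1/(2√17)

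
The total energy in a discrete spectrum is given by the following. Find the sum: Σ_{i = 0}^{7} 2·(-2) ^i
Geometric series: S=a(1 - r^n)/(1 - r)
a=2, r=-2, n=8
S=2(1-256)/3=-170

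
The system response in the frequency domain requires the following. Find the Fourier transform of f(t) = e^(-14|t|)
Using the standard pair: F{e^(-a|t|)} = 2a/(a^2+omega^2)
With a = 14: F(omega) = 28/(196+omega^2)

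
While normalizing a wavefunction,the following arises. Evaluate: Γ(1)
Γ(n) = (n-1)! for positive integers
Γ(1) = 0! = 1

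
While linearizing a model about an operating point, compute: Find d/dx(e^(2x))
Chain rule: d/dx[e^u] = e^u · u' where u = 2x
u' = 2

Answer: 2·e^(2x)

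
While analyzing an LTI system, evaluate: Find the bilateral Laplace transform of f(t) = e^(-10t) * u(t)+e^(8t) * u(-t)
For e^(-10t)*u(t): L=1/(s+10), Re(s) > -10
For e^(8t)*u(-t): L=-1/(s-8), Re(s) < 8
Combined: F(s)=1/(s+10)-1/(s-8), -10 < Re(s) < 8

Answer: 1/(s+10)-1/(s-8), ROC: -10 < Re(s) < 8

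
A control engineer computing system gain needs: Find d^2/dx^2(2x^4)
Apply power rule 2 times:
d^1: 8x^3
d^2: 24x^2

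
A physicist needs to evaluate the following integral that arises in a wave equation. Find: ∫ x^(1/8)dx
Power rule: ∫ x^(1/8) dx=x^(9/8)/(9/8) + C

Answer: (8/9)·x^(9/8) + C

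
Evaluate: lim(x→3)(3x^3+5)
Polynomial is continuous, so substitute x = 3:
3·3^3+5 = 86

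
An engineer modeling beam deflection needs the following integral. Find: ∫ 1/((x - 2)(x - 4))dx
Partial fractions: 1/((x-2)(x-4))=A/(x-2) + B/(x-4)
A=-1/2, B=1/2
∫ [-1/2· 1/(x-2) + 1/2· 1/(x-4)] dx
=(1/2)[ln|x-4| - ln|x-2|] + C

Answer: (1/2)·ln|(x-4)/(x-2)| + C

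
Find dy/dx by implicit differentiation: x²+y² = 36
Differentiate both sides: 2x+2y·(dy/dx) = 0
Solve: dy/dx = -2x/(2y) = -x/y

Answer: dy/dx = -x/y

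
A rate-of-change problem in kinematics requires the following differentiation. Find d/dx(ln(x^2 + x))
Chain rule: d/dx[ln(u)] = u'/u where u = x^2 + x
u' = 2x + 1

Answer: (2x + 1)/(x^2 + x)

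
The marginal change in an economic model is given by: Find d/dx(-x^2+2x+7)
Power rule: d/dx(ax^n)=n·a·x^(n-1)
Term by term: -2·x + 2

Answer: -2x + 2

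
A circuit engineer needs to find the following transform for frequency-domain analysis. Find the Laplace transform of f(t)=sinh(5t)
L{sinh(at)}=a/(s²-a²)
L{sinh(5t)}=5/(s²-25)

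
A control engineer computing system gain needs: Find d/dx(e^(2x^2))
Chain rule: d/dx[e^u]=e^u · u' where u=2x^2
u'=4x

Answer: 4x·e^(2x^2)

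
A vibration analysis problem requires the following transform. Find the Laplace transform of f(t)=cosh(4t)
L{cosh(at)} = s/(s²-a²)
L{cosh(4t)} = s/(s²-16)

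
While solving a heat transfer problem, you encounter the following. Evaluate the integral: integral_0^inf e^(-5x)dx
integral_0^inf e^(-5x) dx=[-1/5 * e^(-5x)]_0^inf
=0 - (-1/5)=1/5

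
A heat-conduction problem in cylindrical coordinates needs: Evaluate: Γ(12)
Γ(n)=(n-1)! for positive integers
Γ(12)=11!=39916800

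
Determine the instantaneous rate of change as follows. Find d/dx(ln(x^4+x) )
Chain rule: d/dx[ln(u)]=u'/u where u=x^4+x
u'=4x^3+1

Answer: (4x^3+1)/(x^4+x)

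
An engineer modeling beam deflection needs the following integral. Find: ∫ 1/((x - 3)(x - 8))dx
Partial fractions: 1/((x-3)(x-8))=A/(x-3) + B/(x-8)
A=-1/5, B=1/5
∫ [-1/5· 1/(x-3) + 1/5· 1/(x-8)] dx
=(1/5)[ln|x-8| - ln|x-3|] + C

Answer: (1/5)·ln|(x-8)/(x-3)| + C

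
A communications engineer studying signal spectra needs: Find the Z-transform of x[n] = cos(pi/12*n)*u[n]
Z{cos(w0 * n) * u[n]} = z(z - cos(w0))/(z^2 - 2z * cos(w0) + 1)
With w0 = pi/12: X(z) = z(z - cos(pi/12))/(z^2 - 2z * cos(pi/12) + 1)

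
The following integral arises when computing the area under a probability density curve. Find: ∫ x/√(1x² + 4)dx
Let u = x²+4, du = 2x dx
∫ (1/2)·u^(-1/2) du = √u+C

Answer: √(x²+4)+C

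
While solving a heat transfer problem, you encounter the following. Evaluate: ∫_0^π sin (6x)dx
Antiderivative: -cos(6x)/6
Evaluate at bounds: [-cos(6·π)/6] - [-cos(6·0)/6]
= (-(1) + (1))/6 = 0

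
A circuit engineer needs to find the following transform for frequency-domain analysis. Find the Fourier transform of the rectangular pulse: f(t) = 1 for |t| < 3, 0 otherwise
F(omega)=integral from -3 to 3 of e^(-j * omega * t) dt
=2 * sin(3 * omega)/omega=6 * sinc(3 * omega/pi)

Answer: 2 * sin(3 * omega)/omega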